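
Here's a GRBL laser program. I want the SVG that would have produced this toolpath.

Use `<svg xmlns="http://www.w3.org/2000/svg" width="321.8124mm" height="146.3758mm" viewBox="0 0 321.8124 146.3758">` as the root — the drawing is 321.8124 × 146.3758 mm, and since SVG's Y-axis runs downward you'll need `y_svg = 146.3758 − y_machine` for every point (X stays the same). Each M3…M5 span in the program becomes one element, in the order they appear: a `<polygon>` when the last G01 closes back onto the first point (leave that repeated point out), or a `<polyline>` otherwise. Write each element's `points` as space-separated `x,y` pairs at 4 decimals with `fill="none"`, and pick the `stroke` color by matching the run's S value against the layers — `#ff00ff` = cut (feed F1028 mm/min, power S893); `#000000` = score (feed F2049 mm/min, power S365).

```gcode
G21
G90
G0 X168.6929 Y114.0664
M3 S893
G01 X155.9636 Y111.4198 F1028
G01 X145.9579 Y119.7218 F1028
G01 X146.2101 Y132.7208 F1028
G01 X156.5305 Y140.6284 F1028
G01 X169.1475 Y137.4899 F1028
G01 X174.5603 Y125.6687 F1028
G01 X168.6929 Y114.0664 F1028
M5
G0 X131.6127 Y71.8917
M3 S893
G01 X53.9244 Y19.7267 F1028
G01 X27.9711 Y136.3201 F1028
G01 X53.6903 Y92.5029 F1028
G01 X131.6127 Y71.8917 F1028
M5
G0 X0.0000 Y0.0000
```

<svg xmlns="http://www.w3.org/2000/svg" width="321.8124mm" height="146.3758mm" viewBox="0 0 321.8124 146.3758">
  <polygon points="168.6929,32.3094 155.9636,34.9560 145.9579,26.6540 146.2101,13.6550 156.5305,5.7474 169.1475,8.8859 174.5603,20.7071" fill="none" stroke="#ff00ff"/>
  <polygon points="131.6127,74.4841 53.9244,126.6491 27.9711,10.0557 53.6903,53.8729" fill="none" stroke="#ff00ff"/>
</svg>

Each laser-on run becomes one SVG element. Flip Y back into SVG space with y_svg = 146.3758 − y_machine. Every run uses S893, so all elements get stroke `#ff00ff` (cut).

Run 1: The run returns to its start, so emit a `<polygon>` with points (Y-flipped): 168.6929,32.3094 155.9636,34.9560 145.9579,26.6540 146.2101,13.6550 156.5305,5.7474 169.1475,8.8859 174.5603,20.7071.

Run 2: The run returns to its start, so emit a `<polygon>` with points (Y-flipped): 131.6127,74.4841 53.9244,126.6491 27.9711,10.0557 53.6903,53.8729.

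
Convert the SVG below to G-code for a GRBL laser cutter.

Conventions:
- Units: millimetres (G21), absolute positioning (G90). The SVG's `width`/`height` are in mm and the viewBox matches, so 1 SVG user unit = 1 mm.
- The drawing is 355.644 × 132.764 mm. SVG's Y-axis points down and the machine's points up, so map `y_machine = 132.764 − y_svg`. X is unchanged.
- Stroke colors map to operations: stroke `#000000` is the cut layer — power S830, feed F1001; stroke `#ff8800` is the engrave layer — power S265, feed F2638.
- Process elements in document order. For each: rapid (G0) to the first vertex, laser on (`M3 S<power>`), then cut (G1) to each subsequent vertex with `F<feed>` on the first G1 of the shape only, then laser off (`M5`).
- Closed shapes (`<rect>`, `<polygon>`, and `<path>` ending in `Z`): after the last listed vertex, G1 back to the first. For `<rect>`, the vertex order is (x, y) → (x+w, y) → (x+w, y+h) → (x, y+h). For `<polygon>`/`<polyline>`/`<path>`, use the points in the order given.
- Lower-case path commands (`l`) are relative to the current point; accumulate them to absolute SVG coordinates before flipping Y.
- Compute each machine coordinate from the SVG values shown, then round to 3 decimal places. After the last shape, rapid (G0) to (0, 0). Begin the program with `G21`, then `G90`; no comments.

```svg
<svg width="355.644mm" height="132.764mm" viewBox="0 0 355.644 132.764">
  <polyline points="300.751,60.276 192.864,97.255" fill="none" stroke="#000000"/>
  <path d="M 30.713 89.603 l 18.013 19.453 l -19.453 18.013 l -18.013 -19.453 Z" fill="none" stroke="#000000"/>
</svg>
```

G21
G90
G0 X300.751 Y72.488
M3 S830
G1 X192.864 Y35.509 F1001
M5
G0 X30.713 Y43.161
M3 S830
G1 X48.726 Y23.708 F1001
G1 X29.273 Y5.695
G1 X11.260 Y25.148
G1 X30.713 Y43.161
M5
G0 X0.000 Y0.000

viewBox `0 0 355.644 132.764` with mm width/height → 1 unit = 1 mm. Flip: y_m = 132.764 − y_svg.

**Shape 1** — `<polyline>` line segment, stroke `#000000` → cut (S830, F1001). Machine vertices: (300.751,72.488) → (192.864,35.509). Open path.

**Shape 2** — `<path>` regular polygon, stroke `#000000` → cut (S830, F1001). Machine vertices: (30.713,43.161) → (48.726,23.708) → (29.273,5.695) → (11.260,25.148) → (30.713,43.161). Closed: final G1 returns to the first vertex.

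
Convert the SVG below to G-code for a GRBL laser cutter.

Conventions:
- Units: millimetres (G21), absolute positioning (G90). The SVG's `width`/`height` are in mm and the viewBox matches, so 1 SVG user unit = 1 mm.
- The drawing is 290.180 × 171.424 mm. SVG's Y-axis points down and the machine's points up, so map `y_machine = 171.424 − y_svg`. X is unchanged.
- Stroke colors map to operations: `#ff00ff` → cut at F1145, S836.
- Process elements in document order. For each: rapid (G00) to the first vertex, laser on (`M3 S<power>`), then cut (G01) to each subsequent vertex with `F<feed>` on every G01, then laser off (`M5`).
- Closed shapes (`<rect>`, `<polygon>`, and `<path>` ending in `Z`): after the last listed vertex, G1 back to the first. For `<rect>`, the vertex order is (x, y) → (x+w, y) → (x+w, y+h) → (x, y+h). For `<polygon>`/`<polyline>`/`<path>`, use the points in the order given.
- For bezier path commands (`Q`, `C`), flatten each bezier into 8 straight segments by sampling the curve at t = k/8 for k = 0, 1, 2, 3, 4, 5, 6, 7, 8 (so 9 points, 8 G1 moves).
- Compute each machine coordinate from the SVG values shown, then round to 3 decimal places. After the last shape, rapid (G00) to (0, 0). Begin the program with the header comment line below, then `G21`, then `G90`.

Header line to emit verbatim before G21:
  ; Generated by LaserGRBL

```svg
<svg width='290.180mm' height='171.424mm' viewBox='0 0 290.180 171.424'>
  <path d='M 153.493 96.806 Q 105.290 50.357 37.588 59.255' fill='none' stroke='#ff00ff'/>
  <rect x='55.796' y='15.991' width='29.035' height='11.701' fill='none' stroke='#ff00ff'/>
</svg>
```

Since the viewBox matches the mm dimensions, user units are millimetres directly. The only transform is the Y-flip y_m = 171.424 − y_svg.

Shape 1 is a quadratic bezier drawn with `<path>`. Its stroke #ff00ff means cut at S836, F1145. After flipping Y the toolpath is (153.493,74.618) → (141.138,85.365) → (128.173,94.383) → (114.599,101.672) → (100.415,107.230) → (85.622,111.059) → (70.220,113.159) → (54.209,113.529) → (37.588,112.169).

Shape 2 is a rectangle drawn with `<rect>`. Its stroke #ff00ff means cut at S836, F1145. After flipping Y the toolpath is (55.796,155.433) → (84.831,155.433) → (84.831,143.732) → (55.796,143.732) → (55.796,155.433), returning to the start.

; Generated by LaserGRBL
G21
G90
G00 X153.493 Y74.618
M3 S836
G01 X141.138 Y85.365 F1145
G01 X128.173 Y94.383 F1145
G01 X114.599 Y101.672 F1145
G01 X100.415 Y107.230 F1145
G01 X85.622 Y111.059 F1145
G01 X70.220 Y113.159 F1145
G01 X54.209 Y113.529 F1145
G01 X37.588 Y112.169 F1145
M5
G00 X55.796 Y155.433
M3 S836
G01 X84.831 Y155.433 F1145
G01 X84.831 Y143.732 F1145
G01 X55.796 Y143.732 F1145
G01 X55.796 Y155.433 F1145
M5
G00 X0.000 Y0.000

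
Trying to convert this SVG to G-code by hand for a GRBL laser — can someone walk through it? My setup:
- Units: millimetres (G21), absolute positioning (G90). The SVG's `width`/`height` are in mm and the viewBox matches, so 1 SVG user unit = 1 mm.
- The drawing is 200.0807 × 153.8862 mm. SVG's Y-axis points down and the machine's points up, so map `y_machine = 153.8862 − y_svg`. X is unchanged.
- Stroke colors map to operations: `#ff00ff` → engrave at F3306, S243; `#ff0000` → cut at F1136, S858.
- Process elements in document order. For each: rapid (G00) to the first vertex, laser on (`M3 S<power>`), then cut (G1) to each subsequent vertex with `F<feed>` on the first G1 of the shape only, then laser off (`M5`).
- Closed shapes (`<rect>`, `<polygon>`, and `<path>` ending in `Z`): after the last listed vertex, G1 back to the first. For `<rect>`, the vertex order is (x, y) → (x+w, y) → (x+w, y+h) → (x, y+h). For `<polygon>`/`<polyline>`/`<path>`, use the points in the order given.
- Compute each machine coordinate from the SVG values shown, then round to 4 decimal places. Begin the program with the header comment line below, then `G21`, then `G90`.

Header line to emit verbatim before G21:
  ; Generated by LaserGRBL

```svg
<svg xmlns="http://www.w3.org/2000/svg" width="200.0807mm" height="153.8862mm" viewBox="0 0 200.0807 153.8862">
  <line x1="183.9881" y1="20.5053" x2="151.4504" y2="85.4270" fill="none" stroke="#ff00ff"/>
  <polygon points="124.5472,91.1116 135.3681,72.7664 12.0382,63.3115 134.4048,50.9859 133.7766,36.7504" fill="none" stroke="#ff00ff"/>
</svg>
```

; Generated by LaserGRBL
G21
G90
G00 X183.9881 Y133.3809
M3 S243
G1 X151.4504 Y68.4592 F3306
M5
G00 X124.5472 Y62.7746
M3 S243
G1 X135.3681 Y81.1198 F3306
G1 X12.0382 Y90.5747
G1 X134.4048 Y102.9003
G1 X133.7766 Y117.1358
G1 X124.5472 Y62.7746
M5

viewBox `0 0 200.0807 153.8862` with mm width/height → 1 unit = 1 mm. Flip: y_m = 153.8862 − y_svg.

**Shape 1** — `<line>` line segment, stroke `#ff00ff` → engrave (S243, F3306). Machine vertices: (183.9881,133.3809) → (151.4504,68.4592). Open path.

**Shape 2** — `<polygon>` closed polygon, stroke `#ff00ff` → engrave (S243, F3306). Machine vertices: (124.5472,62.7746) → (135.3681,81.1198) → (12.0382,90.5747) → (134.4048,102.9003) → (133.7766,117.1358) → (124.5472,62.7746). Closed: final G1 returns to the first vertex.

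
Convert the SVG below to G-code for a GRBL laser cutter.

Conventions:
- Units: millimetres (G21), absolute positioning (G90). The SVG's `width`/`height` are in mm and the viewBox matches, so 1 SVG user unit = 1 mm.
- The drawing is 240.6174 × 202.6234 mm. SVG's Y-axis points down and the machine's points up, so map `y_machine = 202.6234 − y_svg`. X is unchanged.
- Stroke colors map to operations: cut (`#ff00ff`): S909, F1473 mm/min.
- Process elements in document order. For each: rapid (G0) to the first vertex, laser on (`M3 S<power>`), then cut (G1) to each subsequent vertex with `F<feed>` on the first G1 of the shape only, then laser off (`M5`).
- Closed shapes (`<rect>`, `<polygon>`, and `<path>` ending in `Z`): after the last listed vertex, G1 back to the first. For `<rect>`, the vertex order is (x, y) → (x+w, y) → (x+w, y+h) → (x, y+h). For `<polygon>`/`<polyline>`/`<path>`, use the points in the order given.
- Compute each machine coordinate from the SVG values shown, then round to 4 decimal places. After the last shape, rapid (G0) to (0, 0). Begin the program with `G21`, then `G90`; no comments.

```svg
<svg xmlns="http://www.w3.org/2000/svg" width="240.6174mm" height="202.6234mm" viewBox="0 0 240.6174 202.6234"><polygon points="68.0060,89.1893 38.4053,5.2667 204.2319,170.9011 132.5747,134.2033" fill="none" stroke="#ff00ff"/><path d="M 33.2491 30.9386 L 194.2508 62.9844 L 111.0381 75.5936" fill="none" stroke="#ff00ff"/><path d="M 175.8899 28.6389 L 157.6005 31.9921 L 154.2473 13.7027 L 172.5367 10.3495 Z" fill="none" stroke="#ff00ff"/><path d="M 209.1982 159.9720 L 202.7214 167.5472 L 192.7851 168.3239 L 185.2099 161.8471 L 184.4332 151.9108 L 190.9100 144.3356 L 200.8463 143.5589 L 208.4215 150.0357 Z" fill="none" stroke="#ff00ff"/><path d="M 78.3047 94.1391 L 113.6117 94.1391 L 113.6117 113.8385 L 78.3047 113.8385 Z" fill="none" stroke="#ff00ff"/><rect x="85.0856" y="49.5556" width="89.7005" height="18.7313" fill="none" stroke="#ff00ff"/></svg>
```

viewBox `0 0 240.6174 202.6234` with mm width/height → 1 unit = 1 mm. Flip: y_m = 202.6234 − y_svg.

**Shape 1** — `<polygon>` closed polygon, stroke `#ff00ff` → cut (S909, F1473). Machine vertices: (68.0060,113.4341) → (38.4053,197.3567) → (204.2319,31.7223) → (132.5747,68.4201) → (68.0060,113.4341). Closed: final G1 returns to the first vertex.

**Shape 2** — `<path>` open polyline, stroke `#ff00ff` → cut (S909, F1473). Machine vertices: (33.2491,171.6848) → (194.2508,139.6390) → (111.0381,127.0298). Open path.

**Shape 3** — `<path>` regular polygon, stroke `#ff00ff` → cut (S909, F1473). Machine vertices: (175.8899,173.9845) → (157.6005,170.6313) → (154.2473,188.9207) → (172.5367,192.2739) → (175.8899,173.9845). Closed: final G1 returns to the first vertex.

**Shape 4** — `<path>` regular polygon, stroke `#ff00ff` → cut (S909, F1473). Machine vertices: (209.1982,42.6514) → (202.7214,35.0762) → (192.7851,34.2995) → (185.2099,40.7763) → (184.4332,50.7126) → (190.9100,58.2878) → (200.8463,59.0645) → (208.4215,52.5877) → (209.1982,42.6514). Closed: final G1 returns to the first vertex.

**Shape 5** — `<path>` rectangle, stroke `#ff00ff` → cut (S909, F1473). Machine vertices: (78.3047,108.4843) → (113.6117,108.4843) → (113.6117,88.7849) → (78.3047,88.7849) → (78.3047,108.4843). Closed: final G1 returns to the first vertex.

**Shape 6** — `<rect>` rectangle, stroke `#ff00ff` → cut (S909, F1473). Machine vertices: (85.0856,153.0678) → (174.7861,153.0678) → (174.7861,134.3365) → (85.0856,134.3365) → (85.0856,153.0678). Closed: final G1 returns to the first vertex.

G21
G90
G0 X68.0060 Y113.4341
M3 S909
G1 X38.4053 Y197.3567 F1473
G1 X204.2319 Y31.7223
G1 X132.5747 Y68.4201
G1 X68.0060 Y113.4341
M5
G0 X33.2491 Y171.6848
M3 S909
G1 X194.2508 Y139.6390 F1473
G1 X111.0381 Y127.0298
M5
G0 X175.8899 Y173.9845
M3 S909
G1 X157.6005 Y170.6313 F1473
G1 X154.2473 Y188.9207
G1 X172.5367 Y192.2739
G1 X175.8899 Y173.9845
M5
G0 X209.1982 Y42.6514
M3 S909
G1 X202.7214 Y35.0762 F1473
G1 X192.7851 Y34.2995
G1 X185.2099 Y40.7763
G1 X184.4332 Y50.7126
G1 X190.9100 Y58.2878
G1 X200.8463 Y59.0645
G1 X208.4215 Y52.5877
G1 X209.1982 Y42.6514
M5
G0 X78.3047 Y108.4843
M3 S909
G1 X113.6117 Y108.4843 F1473
G1 X113.6117 Y88.7849
G1 X78.3047 Y88.7849
G1 X78.3047 Y108.4843
M5
G0 X85.0856 Y153.0678
M3 S909
G1 X174.7861 Y153.0678 F1473
G1 X174.7861 Y134.3365
G1 X85.0856 Y134.3365
G1 X85.0856 Y153.0678
M5
G0 X0.0000 Y0.0000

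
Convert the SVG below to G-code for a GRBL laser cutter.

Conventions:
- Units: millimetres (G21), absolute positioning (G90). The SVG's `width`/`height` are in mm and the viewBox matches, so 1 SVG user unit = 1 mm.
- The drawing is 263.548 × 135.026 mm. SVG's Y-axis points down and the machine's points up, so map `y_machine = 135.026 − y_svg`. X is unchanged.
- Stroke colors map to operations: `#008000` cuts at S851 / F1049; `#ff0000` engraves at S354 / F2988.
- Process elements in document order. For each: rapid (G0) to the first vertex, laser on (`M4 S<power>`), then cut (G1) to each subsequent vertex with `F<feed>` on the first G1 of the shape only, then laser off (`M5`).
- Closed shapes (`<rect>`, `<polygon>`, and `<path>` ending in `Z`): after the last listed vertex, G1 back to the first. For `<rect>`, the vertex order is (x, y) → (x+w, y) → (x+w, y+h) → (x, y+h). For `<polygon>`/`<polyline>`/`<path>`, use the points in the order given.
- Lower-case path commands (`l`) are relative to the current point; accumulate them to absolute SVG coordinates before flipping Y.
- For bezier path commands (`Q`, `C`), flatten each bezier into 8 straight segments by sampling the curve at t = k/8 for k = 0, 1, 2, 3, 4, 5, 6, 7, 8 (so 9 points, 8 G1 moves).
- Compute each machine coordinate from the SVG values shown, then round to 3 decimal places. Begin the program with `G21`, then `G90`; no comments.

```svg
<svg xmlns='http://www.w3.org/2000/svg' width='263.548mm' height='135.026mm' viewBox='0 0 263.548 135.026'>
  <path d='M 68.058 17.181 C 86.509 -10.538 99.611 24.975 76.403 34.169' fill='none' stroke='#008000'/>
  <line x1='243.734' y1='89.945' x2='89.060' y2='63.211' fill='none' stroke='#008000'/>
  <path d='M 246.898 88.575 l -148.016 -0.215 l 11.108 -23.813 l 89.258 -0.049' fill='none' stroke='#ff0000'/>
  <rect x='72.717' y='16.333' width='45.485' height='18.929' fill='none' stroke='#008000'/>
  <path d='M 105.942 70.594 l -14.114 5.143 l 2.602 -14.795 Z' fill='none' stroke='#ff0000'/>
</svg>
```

G21
G90
G0 X68.058 Y117.845
M4 S851
G1 X74.666 Y125.451 F1049
G1 X80.410 Y128.177
G1 X84.926 Y127.075
G1 X87.853 Y123.193
G1 X88.826 Y117.581
G1 X87.485 Y111.288
G1 X83.464 Y105.364
G1 X76.403 Y100.857
M5
G0 X243.734 Y45.081
M4 S851
G1 X89.060 Y71.815 F1049
M5
G0 X246.898 Y46.451
M4 S354
G1 X98.882 Y46.666 F2988
G1 X109.990 Y70.479
G1 X199.248 Y70.528
M5
G0 X72.717 Y118.693
M4 S851
G1 X118.202 Y118.693 F1049
G1 X118.202 Y99.764
G1 X72.717 Y99.764
G1 X72.717 Y118.693
M5
G0 X105.942 Y64.432
M4 S354
G1 X91.828 Y59.289 F2988
G1 X94.430 Y74.084
G1 X105.942 Y64.432
M5

1 u = 1 mm; y_m = 135.026 − y.

[1] `<path>` cubic bezier, #008000→cut S851 F1049: (68.058,117.845) → (74.666,125.451) → (80.410,128.177) → (84.926,127.075) → (87.853,123.193) → (88.826,117.581) → (87.485,111.288) → (83.464,105.364) → (76.403,100.857)

[2] `<line>` line segment, #008000→cut S851 F1049: (243.734,45.081) → (89.060,71.815)

[3] `<path>` open polyline, #ff0000→engrave S354 F2988: (246.898,46.451) → (98.882,46.666) → (109.990,70.479) → (199.248,70.528)

[4] `<rect>` rectangle, #008000→cut S851 F1049: (72.717,118.693) → (118.202,118.693) → (118.202,99.764) → (72.717,99.764) → (72.717,118.693) (closed)

[5] `<path>` regular polygon, #ff0000→engrave S354 F2988: (105.942,64.432) → (91.828,59.289) → (94.430,74.084) → (105.942,64.432) (closed)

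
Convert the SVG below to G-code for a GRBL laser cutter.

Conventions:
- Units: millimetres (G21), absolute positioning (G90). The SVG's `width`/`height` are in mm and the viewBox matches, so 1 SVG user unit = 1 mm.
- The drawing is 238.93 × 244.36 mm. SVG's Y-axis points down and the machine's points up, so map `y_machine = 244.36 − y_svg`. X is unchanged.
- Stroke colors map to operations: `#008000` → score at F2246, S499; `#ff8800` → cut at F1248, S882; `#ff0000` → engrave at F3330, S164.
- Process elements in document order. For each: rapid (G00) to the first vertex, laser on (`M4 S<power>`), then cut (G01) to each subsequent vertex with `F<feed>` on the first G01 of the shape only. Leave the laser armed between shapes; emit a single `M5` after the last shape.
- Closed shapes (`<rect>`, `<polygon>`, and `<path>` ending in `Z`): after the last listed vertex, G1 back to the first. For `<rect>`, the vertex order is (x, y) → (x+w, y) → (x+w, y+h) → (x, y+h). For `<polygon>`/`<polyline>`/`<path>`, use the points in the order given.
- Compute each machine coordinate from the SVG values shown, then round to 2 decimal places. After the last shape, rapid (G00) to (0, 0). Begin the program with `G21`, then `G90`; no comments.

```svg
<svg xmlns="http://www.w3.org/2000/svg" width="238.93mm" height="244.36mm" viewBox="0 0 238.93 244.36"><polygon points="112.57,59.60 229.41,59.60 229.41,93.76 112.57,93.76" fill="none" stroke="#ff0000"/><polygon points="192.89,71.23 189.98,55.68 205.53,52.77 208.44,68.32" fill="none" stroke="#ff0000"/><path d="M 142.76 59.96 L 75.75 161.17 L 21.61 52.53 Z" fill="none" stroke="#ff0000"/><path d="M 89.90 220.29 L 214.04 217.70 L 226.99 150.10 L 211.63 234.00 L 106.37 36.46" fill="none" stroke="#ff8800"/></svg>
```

G21
G90
G00 X112.57 Y184.76
M4 S164
G01 X229.41 Y184.76 F3330
G01 X229.41 Y150.60
G01 X112.57 Y150.60
G01 X112.57 Y184.76
G00 X192.89 Y173.13
M4 S164
G01 X189.98 Y188.68 F3330
G01 X205.53 Y191.59
G01 X208.44 Y176.04
G01 X192.89 Y173.13
G00 X142.76 Y184.40
M4 S164
G01 X75.75 Y83.19 F3330
G01 X21.61 Y191.83
G01 X142.76 Y184.40
G00 X89.90 Y24.07
M4 S882
G01 X214.04 Y26.66 F1248
G01 X226.99 Y94.26
G01 X211.63 Y10.36
G01 X106.37 Y207.90
M5
G00 X0.00 Y0.00

1 u = 1 mm; y_m = 244.36 − y.

[1] `<polygon>` rectangle, #ff0000→engrave S164 F3330: (112.57,184.76) → (229.41,184.76) → (229.41,150.60) → (112.57,150.60) → (112.57,184.76) (closed)

[2] `<polygon>` regular polygon, #ff0000→engrave S164 F3330: (192.89,173.13) → (189.98,188.68) → (205.53,191.59) → (208.44,176.04) → (192.89,173.13) (closed)

[3] `<path>` regular polygon, #ff0000→engrave S164 F3330: (142.76,184.40) → (75.75,83.19) → (21.61,191.83) → (142.76,184.40) (closed)

[4] `<path>` open polyline, #ff8800→cut S882 F1248: (89.90,24.07) → (214.04,26.66) → (226.99,94.26) → (211.63,10.36) → (106.37,207.90)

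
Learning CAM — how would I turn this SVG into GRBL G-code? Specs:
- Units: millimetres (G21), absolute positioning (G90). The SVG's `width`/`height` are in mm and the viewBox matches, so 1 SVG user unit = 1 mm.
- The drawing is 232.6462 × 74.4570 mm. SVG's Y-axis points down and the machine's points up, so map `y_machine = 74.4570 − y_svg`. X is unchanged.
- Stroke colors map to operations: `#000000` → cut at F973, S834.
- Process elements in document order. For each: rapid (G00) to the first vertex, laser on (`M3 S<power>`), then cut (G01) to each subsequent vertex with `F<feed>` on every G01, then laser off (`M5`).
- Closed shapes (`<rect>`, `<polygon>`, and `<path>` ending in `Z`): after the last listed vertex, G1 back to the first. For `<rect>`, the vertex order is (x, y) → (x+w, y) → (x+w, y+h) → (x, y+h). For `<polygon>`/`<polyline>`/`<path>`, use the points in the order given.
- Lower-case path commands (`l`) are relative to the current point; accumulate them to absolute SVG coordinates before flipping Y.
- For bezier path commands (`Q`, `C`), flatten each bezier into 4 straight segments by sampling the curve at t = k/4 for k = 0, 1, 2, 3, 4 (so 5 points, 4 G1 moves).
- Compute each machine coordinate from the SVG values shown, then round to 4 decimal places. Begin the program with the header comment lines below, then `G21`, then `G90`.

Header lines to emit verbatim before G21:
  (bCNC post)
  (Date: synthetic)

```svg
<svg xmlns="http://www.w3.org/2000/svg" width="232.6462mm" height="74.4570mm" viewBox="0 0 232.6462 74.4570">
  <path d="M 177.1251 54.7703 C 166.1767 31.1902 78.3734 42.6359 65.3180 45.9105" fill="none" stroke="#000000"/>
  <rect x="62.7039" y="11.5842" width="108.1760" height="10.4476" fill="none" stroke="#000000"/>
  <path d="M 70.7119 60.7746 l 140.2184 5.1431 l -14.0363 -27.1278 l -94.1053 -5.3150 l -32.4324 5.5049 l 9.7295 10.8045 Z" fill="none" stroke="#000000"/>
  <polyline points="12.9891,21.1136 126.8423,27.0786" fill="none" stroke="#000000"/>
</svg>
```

Since the viewBox matches the mm dimensions, user units are millimetres directly. The only transform is the Y-flip y_m = 74.4570 − y_svg.

Shape 1 is a cubic bezier drawn with `<path>`. Its stroke #000000 means cut at S834, F973. After flipping Y the toolpath is (177.1251,19.6867) → (156.8723,31.4794) → (122.0117,34.1871) → (86.7560,31.8596) → (65.3180,28.5465).

Shape 2 is a rectangle drawn with `<rect>`. Its stroke #000000 means cut at S834, F973. After flipping Y the toolpath is (62.7039,62.8728) → (170.8799,62.8728) → (170.8799,52.4252) → (62.7039,52.4252) → (62.7039,62.8728), returning to the start.

Shape 3 is a closed polygon drawn with `<path>`. Its stroke #000000 means cut at S834, F973. After flipping Y the toolpath is (70.7119,13.6824) → (210.9303,8.5393) → (196.8940,35.6671) → (102.7887,40.9821) → (70.3563,35.4772) → (80.0858,24.6727) → (70.7119,13.6824), returning to the start.

Shape 4 is a line segment drawn with `<polyline>`. Its stroke #000000 means cut at S834, F973. After flipping Y the toolpath is (12.9891,53.3434) → (126.8423,47.3784).

(bCNC post)
(Date: synthetic)
G21
G90
G00 X177.1251 Y19.6867
M3 S834
G01 X156.8723 Y31.4794 F973
G01 X122.0117 Y34.1871 F973
G01 X86.7560 Y31.8596 F973
G01 X65.3180 Y28.5465 F973
M5
G00 X62.7039 Y62.8728
M3 S834
G01 X170.8799 Y62.8728 F973
G01 X170.8799 Y52.4252 F973
G01 X62.7039 Y52.4252 F973
G01 X62.7039 Y62.8728 F973
M5
G00 X70.7119 Y13.6824
M3 S834
G01 X210.9303 Y8.5393 F973
G01 X196.8940 Y35.6671 F973
G01 X102.7887 Y40.9821 F973
G01 X70.3563 Y35.4772 F973
G01 X80.0858 Y24.6727 F973
G01 X70.7119 Y13.6824 F973
M5
G00 X12.9891 Y53.3434
M3 S834
G01 X126.8423 Y47.3784 F973
M5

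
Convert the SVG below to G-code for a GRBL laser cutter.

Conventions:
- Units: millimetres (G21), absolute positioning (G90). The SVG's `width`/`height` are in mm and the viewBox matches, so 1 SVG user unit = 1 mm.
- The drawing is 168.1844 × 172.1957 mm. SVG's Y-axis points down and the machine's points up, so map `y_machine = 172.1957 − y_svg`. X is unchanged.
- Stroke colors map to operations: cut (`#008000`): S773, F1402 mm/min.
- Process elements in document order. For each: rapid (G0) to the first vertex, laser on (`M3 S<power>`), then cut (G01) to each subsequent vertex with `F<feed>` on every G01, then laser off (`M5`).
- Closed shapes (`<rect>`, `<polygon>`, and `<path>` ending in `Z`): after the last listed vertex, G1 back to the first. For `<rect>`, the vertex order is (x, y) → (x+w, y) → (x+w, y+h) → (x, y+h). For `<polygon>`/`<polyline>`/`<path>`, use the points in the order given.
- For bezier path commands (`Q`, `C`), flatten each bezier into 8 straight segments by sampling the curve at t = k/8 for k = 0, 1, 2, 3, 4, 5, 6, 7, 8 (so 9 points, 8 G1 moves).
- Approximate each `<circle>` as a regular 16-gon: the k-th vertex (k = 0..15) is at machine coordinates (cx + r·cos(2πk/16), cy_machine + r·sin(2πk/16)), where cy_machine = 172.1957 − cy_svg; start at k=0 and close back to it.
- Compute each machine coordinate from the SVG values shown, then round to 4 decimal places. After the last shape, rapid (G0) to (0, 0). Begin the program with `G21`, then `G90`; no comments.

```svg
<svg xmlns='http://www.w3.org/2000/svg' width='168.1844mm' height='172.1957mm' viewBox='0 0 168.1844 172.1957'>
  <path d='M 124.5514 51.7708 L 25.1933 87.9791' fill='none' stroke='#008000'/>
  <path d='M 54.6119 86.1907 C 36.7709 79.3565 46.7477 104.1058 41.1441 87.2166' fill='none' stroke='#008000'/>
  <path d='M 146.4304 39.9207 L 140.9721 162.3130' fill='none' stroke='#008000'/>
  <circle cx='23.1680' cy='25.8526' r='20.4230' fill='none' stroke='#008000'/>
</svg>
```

viewBox `0 0 168.1844 172.1957` with mm width/height → 1 unit = 1 mm. Flip: y_m = 172.1957 − y_svg.

**Shape 1** — `<path>` line segment, stroke `#008000` → cut (S773, F1402). Machine vertices: (124.5514,120.4249) → (25.1933,84.2166). Open path.

**Shape 2** — `<path>` cubic bezier, stroke `#008000` → cut (S773, F1402). Control points (SVG): P0=(54.6119,86.1907), P1=(36.7709,79.3565), P2=(46.7477,104.1058), P3=(41.1441,87.2166); sampled at t=k/8. Machine vertices: (54.6119,86.0050) → (49.1407,87.2304) → (45.7689,86.3528) → (43.9878,84.2305) → (43.2890,81.7214) → (43.1637,79.6837) → (43.1036,78.9753) → (42.5999,80.4544) → (41.1441,84.9791). Open path.

**Shape 3** — `<path>` line segment, stroke `#008000` → cut (S773, F1402). Machine vertices: (146.4304,132.2750) → (140.9721,9.8827). Open path.

**Shape 4** — `<circle>` circle, stroke `#008000` → cut (S773, F1402). Machine vertices: (43.5910,146.3431) → (42.0364,154.1586) → (37.6092,160.7843) → (30.9835,165.2115) → (23.1680,166.7661) → (15.3525,165.2115) → (8.7268,160.7843) → (4.2996,154.1586) → (2.7450,146.3431) → (4.2996,138.5276) → (8.7268,131.9019) → (15.3525,127.4747) → (23.1680,125.9201) → (30.9835,127.4747) → (37.6092,131.9019) → (42.0364,138.5276) → (43.5910,146.3431). Closed: final G1 returns to the first vertex.

G21
G90
G0 X124.5514 Y120.4249
M3 S773
G01 X25.1933 Y84.2166 F1402
M5
G0 X54.6119 Y86.0050
M3 S773
G01 X49.1407 Y87.2304 F1402
G01 X45.7689 Y86.3528 F1402
G01 X43.9878 Y84.2305 F1402
G01 X43.2890 Y81.7214 F1402
G01 X43.1637 Y79.6837 F1402
G01 X43.1036 Y78.9753 F1402
G01 X42.5999 Y80.4544 F1402
G01 X41.1441 Y84.9791 F1402
M5
G0 X146.4304 Y132.2750
M3 S773
G01 X140.9721 Y9.8827 F1402
M5
G0 X43.5910 Y146.3431
M3 S773
G01 X42.0364 Y154.1586 F1402
G01 X37.6092 Y160.7843 F1402
G01 X30.9835 Y165.2115 F1402
G01 X23.1680 Y166.7661 F1402
G01 X15.3525 Y165.2115 F1402
G01 X8.7268 Y160.7843 F1402
G01 X4.2996 Y154.1586 F1402
G01 X2.7450 Y146.3431 F1402
G01 X4.2996 Y138.5276 F1402
G01 X8.7268 Y131.9019 F1402
G01 X15.3525 Y127.4747 F1402
G01 X23.1680 Y125.9201 F1402
G01 X30.9835 Y127.4747 F1402
G01 X37.6092 Y131.9019 F1402
G01 X42.0364 Y138.5276 F1402
G01 X43.5910 Y146.3431 F1402
M5
G0 X0.0000 Y0.0000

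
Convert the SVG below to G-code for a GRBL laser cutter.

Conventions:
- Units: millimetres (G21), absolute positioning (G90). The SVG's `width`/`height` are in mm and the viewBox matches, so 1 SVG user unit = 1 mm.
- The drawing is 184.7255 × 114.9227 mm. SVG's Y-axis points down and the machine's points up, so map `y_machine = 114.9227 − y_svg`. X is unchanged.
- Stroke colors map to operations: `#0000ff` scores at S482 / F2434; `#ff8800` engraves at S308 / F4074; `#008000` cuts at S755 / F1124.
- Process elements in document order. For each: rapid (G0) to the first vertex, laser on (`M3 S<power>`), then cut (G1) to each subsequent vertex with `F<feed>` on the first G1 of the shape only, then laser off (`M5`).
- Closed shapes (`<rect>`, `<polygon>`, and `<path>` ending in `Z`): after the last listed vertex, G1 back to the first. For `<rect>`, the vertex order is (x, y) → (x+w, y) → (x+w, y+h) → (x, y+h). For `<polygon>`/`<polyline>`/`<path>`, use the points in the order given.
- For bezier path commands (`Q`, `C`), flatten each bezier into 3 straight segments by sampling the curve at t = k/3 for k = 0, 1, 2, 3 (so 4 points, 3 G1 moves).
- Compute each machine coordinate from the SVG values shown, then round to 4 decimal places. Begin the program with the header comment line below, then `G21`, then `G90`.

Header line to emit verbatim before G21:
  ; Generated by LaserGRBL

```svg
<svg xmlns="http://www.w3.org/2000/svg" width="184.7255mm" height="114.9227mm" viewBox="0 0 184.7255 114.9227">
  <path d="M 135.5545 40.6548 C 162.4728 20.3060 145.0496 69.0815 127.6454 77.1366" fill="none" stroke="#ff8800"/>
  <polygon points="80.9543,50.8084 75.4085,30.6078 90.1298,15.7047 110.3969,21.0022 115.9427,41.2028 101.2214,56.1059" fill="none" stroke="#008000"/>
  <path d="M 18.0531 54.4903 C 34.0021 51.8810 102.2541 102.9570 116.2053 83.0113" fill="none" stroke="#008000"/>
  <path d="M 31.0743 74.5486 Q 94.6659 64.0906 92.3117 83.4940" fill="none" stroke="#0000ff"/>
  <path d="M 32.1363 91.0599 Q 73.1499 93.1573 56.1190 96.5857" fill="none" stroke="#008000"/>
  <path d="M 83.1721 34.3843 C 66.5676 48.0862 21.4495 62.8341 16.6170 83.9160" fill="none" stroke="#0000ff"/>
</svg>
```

; Generated by LaserGRBL
G21
G90
G0 X135.5545 Y74.2679
M3 S308
G1 X149.3353 Y75.6436 F4074
G1 X143.4130 Y55.3463
G1 X127.6454 Y37.7861
M5
G0 X80.9543 Y64.1143
M3 S755
G1 X75.4085 Y84.3149 F1124
G1 X90.1298 Y99.2180
G1 X110.3969 Y93.9205
G1 X115.9427 Y73.7199
G1 X101.2214 Y58.8168
G1 X80.9543 Y64.1143
M5
G0 X18.0531 Y60.4324
M3 S755
G1 X47.4881 Y49.7654 F1124
G1 X88.1021 Y31.0208
G1 X116.2053 Y31.9114
M5
G0 X31.0743 Y40.3741
M3 S482
G1 X66.1414 Y44.0282 F2434
G1 X86.5539 Y41.0464
G1 X92.3117 Y31.4287
M5
G0 X32.1363 Y23.8628
M3 S755
G1 X53.0293 Y22.3166 F1124
G1 X61.0235 Y20.4747
G1 X56.1190 Y18.3370
M5
G0 X83.1721 Y80.5384
M3 S482
G1 X59.6112 Y66.2920 F2434
G1 X32.3299 Y50.1731
G1 X16.6170 Y31.0067
M5

1 u = 1 mm; y_m = 114.9227 − y.

[1] `<path>` cubic bezier, #ff8800→engrave S308 F4074: (135.5545,74.2679) → (149.3353,75.6436) → (143.4130,55.3463) → (127.6454,37.7861)

[2] `<polygon>` regular polygon, #008000→cut S755 F1124: (80.9543,64.1143) → (75.4085,84.3149) → (90.1298,99.2180) → (110.3969,93.9205) → (115.9427,73.7199) → (101.2214,58.8168) → (80.9543,64.1143) (closed)

[3] `<path>` cubic bezier, #008000→cut S755 F1124: (18.0531,60.4324) → (47.4881,49.7654) → (88.1021,31.0208) → (116.2053,31.9114)

[4] `<path>` quadratic bezier, #0000ff→score S482 F2434: (31.0743,40.3741) → (66.1414,44.0282) → (86.5539,41.0464) → (92.3117,31.4287)

[5] `<path>` quadratic bezier, #008000→cut S755 F1124: (32.1363,23.8628) → (53.0293,22.3166) → (61.0235,20.4747) → (56.1190,18.3370)

[6] `<path>` cubic bezier, #0000ff→score S482 F2434: (83.1721,80.5384) → (59.6112,66.2920) → (32.3299,50.1731) → (16.6170,31.0067)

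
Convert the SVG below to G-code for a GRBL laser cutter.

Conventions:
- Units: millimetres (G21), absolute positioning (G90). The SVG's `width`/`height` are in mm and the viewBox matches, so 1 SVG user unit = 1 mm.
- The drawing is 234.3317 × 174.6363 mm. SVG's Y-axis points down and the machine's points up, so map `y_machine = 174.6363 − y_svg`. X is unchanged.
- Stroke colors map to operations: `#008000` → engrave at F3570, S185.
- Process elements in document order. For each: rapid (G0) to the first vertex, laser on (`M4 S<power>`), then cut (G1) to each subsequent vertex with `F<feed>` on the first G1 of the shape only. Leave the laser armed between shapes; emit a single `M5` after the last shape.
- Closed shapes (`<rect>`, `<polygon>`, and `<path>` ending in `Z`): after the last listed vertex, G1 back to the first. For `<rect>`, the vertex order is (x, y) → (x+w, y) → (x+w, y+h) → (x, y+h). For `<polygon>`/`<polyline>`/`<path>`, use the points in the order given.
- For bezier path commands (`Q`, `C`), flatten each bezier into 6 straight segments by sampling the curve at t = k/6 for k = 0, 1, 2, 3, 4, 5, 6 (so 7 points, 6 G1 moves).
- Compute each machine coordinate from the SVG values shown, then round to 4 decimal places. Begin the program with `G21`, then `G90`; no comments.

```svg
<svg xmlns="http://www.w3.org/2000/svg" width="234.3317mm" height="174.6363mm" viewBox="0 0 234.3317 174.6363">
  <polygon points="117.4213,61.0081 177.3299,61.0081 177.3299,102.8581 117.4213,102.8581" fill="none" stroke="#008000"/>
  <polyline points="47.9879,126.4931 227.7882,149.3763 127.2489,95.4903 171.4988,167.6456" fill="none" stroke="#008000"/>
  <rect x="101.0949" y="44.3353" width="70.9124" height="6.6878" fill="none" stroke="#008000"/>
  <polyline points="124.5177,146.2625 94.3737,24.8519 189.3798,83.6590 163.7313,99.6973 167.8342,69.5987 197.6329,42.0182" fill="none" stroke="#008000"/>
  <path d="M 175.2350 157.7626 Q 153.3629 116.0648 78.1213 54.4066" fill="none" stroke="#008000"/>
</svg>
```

G21
G90
G0 X117.4213 Y113.6282
M4 S185
G1 X177.3299 Y113.6282 F3570
G1 X177.3299 Y71.7782
G1 X117.4213 Y71.7782
G1 X117.4213 Y113.6282
G0 X47.9879 Y48.1432
M4 S185
G1 X227.7882 Y25.2600 F3570
G1 X127.2489 Y79.1460
G1 X171.4988 Y6.9907
G0 X101.0949 Y130.3010
M4 S185
G1 X172.0073 Y130.3010 F3570
G1 X172.0073 Y123.6132
G1 X101.0949 Y123.6132
G1 X101.0949 Y130.3010
G0 X124.5177 Y28.3738
M4 S185
G1 X94.3737 Y149.7844 F3570
G1 X189.3798 Y90.9773
G1 X163.7313 Y74.9390
G1 X167.8342 Y105.0376
G1 X197.6329 Y132.6181
G0 X175.2350 Y16.8737
M4 S185
G1 X166.4618 Y31.3274 F3570
G1 X154.7237 Y46.8901
G1 X140.0205 Y63.5616
G1 X122.3524 Y81.3421
G1 X101.7193 Y100.2314
G1 X78.1213 Y120.2297
M5

1 u = 1 mm; y_m = 174.6363 − y.

[1] `<polygon>` rectangle, #008000→engrave S185 F3570: (117.4213,113.6282) → (177.3299,113.6282) → (177.3299,71.7782) → (117.4213,71.7782) → (117.4213,113.6282) (closed)

[2] `<polyline>` open polyline, #008000→engrave S185 F3570: (47.9879,48.1432) → (227.7882,25.2600) → (127.2489,79.1460) → (171.4988,6.9907)

[3] `<rect>` rectangle, #008000→engrave S185 F3570: (101.0949,130.3010) → (172.0073,130.3010) → (172.0073,123.6132) → (101.0949,123.6132) → (101.0949,130.3010) (closed)

[4] `<polyline>` open polyline, #008000→engrave S185 F3570: (124.5177,28.3738) → (94.3737,149.7844) → (189.3798,90.9773) → (163.7313,74.9390) → (167.8342,105.0376) → (197.6329,132.6181)

[5] `<path>` quadratic bezier, #008000→engrave S185 F3570: (175.2350,16.8737) → (166.4618,31.3274) → (154.7237,46.8901) → (140.0205,63.5616) → (122.3524,81.3421) → (101.7193,100.2314) → (78.1213,120.2297)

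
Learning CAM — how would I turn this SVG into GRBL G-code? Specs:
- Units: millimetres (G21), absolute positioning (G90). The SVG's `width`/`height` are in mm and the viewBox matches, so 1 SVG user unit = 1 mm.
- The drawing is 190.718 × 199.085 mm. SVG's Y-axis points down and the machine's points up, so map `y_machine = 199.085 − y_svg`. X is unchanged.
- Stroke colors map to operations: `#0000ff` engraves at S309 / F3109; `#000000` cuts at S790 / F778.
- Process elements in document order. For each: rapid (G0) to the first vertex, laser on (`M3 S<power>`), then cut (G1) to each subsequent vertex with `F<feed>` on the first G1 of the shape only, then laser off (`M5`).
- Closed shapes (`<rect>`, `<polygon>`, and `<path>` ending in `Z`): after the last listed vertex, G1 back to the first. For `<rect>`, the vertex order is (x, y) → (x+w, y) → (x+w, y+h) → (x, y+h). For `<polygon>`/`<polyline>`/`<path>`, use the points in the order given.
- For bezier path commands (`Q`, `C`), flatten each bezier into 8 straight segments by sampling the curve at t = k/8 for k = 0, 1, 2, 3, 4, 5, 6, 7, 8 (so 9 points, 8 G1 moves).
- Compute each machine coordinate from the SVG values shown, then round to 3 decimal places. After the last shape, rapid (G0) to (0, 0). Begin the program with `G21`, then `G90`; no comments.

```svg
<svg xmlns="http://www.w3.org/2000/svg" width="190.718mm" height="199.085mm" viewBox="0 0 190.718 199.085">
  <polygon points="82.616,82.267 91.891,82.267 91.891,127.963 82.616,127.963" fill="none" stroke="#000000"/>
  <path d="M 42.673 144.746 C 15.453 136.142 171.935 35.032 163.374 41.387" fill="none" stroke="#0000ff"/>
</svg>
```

viewBox `0 0 190.718 199.085` with mm width/height → 1 unit = 1 mm. Flip: y_m = 199.085 − y_svg.

**Shape 1** — `<polygon>` rectangle, stroke `#000000` → cut (S790, F778). Machine vertices: (82.616,116.818) → (91.891,116.818) → (91.891,71.122) → (82.616,71.122) → (82.616,116.818). Closed: final G1 returns to the first vertex.

**Shape 2** — `<path>` cubic bezier, stroke `#0000ff` → engrave (S309, F3109). Control points (SVG): P0=(42.673,144.746), P1=(15.453,136.142), P2=(171.935,35.032), P3=(163.374,41.387); sampled at t=k/8. Machine vertices: (42.673,54.339) → (40.395,61.511) → (51.253,75.012) → (71.159,92.499) → (96.026,111.628) → (121.768,130.056) → (144.298,145.439) → (159.529,155.434) → (163.374,157.698). Open path.

G21
G90
G0 X82.616 Y116.818
M3 S790
G1 X91.891 Y116.818 F778
G1 X91.891 Y71.122
G1 X82.616 Y71.122
G1 X82.616 Y116.818
M5
G0 X42.673 Y54.339
M3 S309
G1 X40.395 Y61.511 F3109
G1 X51.253 Y75.012
G1 X71.159 Y92.499
G1 X96.026 Y111.628
G1 X121.768 Y130.056
G1 X144.298 Y145.439
G1 X159.529 Y155.434
G1 X163.374 Y157.698
M5
G0 X0.000 Y0.000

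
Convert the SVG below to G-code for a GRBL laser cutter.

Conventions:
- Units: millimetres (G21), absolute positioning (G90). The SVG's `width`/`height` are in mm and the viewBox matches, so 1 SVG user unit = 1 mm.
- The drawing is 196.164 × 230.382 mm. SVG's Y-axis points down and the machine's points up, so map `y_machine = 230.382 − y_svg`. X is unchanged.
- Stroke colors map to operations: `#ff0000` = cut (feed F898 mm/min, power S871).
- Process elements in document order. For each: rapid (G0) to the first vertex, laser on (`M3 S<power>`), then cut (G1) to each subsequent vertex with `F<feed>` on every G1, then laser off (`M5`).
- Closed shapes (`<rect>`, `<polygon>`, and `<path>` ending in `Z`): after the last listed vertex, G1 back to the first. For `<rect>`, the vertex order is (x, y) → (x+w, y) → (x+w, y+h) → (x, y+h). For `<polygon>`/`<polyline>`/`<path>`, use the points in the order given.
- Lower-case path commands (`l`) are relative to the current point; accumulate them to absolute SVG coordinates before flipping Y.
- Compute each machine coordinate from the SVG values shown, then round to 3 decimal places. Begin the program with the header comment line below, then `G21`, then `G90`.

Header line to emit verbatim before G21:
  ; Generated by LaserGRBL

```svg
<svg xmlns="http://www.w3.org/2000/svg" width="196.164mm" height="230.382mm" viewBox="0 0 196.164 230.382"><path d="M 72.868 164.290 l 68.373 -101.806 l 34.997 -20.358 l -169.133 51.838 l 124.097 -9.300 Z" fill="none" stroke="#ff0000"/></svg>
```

viewBox `0 0 196.164 230.382` with mm width/height → 1 unit = 1 mm. Flip: y_m = 230.382 − y_svg.

**Shape 1** — `<path>` closed polygon, stroke `#ff0000` → cut (S871, F898). Machine vertices: (72.868,66.092) → (141.241,167.898) → (176.238,188.256) → (7.105,136.418) → (131.202,145.718) → (72.868,66.092). Closed: final G1 returns to the first vertex.

; Generated by LaserGRBL
G21
G90
G0 X72.868 Y66.092
M3 S871
G1 X141.241 Y167.898 F898
G1 X176.238 Y188.256 F898
G1 X7.105 Y136.418 F898
G1 X131.202 Y145.718 F898
G1 X72.868 Y66.092 F898
M5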